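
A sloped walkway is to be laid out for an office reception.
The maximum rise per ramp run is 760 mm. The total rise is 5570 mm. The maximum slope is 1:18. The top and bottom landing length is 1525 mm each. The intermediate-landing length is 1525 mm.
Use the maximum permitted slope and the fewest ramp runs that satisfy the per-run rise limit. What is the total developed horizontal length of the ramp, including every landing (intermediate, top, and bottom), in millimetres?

113985 mm

5570 / 760 = 7.329 → round up to 8 ramp runs. That means 7 intermediate landings.
Ramp run (horizontal) at 1:18: 5570 × 18 = 100260 mm.
Intermediate landings: 7 × 1525 = 10675 mm.
Top and bottom landings: 2 × 1525 = 3050 mm.
Total = 100260 + 10675 + 3050 = 113985 mm.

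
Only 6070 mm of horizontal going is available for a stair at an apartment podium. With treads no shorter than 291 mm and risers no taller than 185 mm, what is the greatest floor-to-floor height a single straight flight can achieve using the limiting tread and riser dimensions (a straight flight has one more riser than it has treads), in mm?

Treads that fit: ⌊6070 / 291⌋ = 20.
Risers = treads + 1 = 21.
Maximum height = 21 × 185 = 3885 mm.

3885 mm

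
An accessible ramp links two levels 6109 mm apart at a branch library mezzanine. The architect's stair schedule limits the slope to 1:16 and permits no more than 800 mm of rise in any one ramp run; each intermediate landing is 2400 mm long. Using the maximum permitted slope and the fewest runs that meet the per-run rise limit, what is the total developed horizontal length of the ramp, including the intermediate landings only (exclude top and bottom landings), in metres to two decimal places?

⌈6109/800⌉ = 8 ramp runs. That means 7 intermediate landings.
Ramp run (horizontal) at 1:16: 6109 × 16 = 97744 mm.
Intermediate landings: 7 × 2400 = 16800 mm.
Developed length = 97744 + 16800 = 114544 mm.
= 114.54 m.

114.54 m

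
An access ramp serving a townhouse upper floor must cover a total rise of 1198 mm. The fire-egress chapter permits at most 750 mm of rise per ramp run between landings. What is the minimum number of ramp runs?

1198 / 750 = 1.60, so 2 ramp runs are needed.

2 runs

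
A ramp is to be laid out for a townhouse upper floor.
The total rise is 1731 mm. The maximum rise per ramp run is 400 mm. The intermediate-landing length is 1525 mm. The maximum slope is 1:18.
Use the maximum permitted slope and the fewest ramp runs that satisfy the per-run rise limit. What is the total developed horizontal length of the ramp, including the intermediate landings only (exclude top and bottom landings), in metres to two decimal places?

37.26 m

1731 / 400 = 4.33, so 5 ramp runs are needed. That means 4 intermediate landings.
Horizontal run for 1731 mm of rise at 1:18 is 1731 × 18 = 31158 mm.
Intermediate landings: 4 × 1525 = 6100 mm.
Developed length = 31158 + 6100 = 37258 mm.
= 37.26 m.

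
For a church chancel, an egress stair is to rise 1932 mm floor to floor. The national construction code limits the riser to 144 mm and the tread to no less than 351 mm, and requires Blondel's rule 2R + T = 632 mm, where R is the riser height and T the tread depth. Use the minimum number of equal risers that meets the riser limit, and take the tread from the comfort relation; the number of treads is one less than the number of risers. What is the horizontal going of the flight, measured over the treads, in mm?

4628 mm

At most 144 each: 1932/144 = 13.42, giving 14 risers.
R = 1932 ÷ 14 = 138 mm.
Tread T = 632 − 2 × 138 = 356 mm (≥ 351 mm).
Treads = 14 − 1 = 13; going = 13 × 356 = 4628 mm.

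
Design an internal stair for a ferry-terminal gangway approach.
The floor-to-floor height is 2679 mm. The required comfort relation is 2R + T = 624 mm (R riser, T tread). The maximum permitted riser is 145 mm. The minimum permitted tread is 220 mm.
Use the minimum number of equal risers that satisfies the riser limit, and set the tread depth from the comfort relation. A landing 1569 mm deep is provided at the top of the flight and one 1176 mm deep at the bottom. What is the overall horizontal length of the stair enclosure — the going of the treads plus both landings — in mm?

At most 145 each: 2679/145 = 18.48, giving 19 risers.
R = 2679 ÷ 19 = 141 mm.
From 2R + T = 624: T = 624 − 282 = 342 mm.
Going = (19 − 1) × 342 = 6156 mm.
Enclosure = 6156 + 1569 + 1176 = 8901 mm.

8901 mm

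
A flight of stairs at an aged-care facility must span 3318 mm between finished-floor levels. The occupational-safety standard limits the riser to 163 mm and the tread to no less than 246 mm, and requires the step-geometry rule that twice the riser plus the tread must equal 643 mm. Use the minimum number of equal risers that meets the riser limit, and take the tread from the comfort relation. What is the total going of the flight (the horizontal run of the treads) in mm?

6540 mm

3318 / 163 = 20.356 → round up to 21 risers.
R = 3318 ÷ 21 = 158 mm.
From 2R + T = 643: T = 643 − 316 = 327 mm.
Treads = 21 − 1 = 20; going = 20 × 327 = 6540 mm.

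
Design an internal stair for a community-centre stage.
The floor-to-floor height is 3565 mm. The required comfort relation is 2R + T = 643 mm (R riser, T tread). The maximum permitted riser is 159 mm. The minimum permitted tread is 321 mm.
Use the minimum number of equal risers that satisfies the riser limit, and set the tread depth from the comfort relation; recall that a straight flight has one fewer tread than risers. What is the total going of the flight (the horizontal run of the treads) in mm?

At most 159 each: 3565/159 = 22.42, giving 23 risers.
Riser R = 3565 / 23 = 155 mm, within the 159 mm limit.
T = 643 − 2·155 = 333 mm, which satisfies the 321 mm minimum.
Going = (23 − 1) × 333 = 7326 mm.

7326 mm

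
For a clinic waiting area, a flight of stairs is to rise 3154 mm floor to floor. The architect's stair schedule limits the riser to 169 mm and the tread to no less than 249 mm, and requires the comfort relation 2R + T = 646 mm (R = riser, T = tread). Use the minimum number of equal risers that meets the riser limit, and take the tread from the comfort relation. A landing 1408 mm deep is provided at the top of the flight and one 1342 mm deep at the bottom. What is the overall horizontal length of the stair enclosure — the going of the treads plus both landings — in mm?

8402 mm

At most 169 each: 3154/169 = 18.66, giving 19 risers.
Riser R = 3154 / 19 = 166 mm, within the 169 mm limit.
T = 646 − 2·166 = 314 mm, which satisfies the 249 mm minimum.
Treads = 19 − 1 = 18; going = 18 × 314 = 5652 mm.
Add landings: 5652 + 1408 + 1342 = 8402 mm.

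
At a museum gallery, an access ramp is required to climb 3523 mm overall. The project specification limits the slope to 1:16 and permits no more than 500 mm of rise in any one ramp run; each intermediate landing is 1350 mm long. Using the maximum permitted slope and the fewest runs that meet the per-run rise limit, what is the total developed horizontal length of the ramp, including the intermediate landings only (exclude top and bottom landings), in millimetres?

At most 500 each: 3523/500 = 7.05, giving 8 ramp runs. That means 7 intermediate landings.
Horizontal run for 3523 mm of rise at 1:16 is 3523 × 16 = 56368 mm.
Intermediate landings: 7 × 1350 = 9450 mm.
Developed length = 56368 + 9450 = 65818 mm.

65818 mm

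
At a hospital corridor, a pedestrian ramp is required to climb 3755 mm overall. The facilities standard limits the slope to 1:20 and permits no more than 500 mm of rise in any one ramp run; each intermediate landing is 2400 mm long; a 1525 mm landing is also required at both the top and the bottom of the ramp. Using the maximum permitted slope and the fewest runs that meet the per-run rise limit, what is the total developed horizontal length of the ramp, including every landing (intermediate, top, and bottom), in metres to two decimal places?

94.95 m

⌈3755/500⌉ = 8 ramp runs. That means 7 intermediate landings.
Horizontal run for 3755 mm of rise at 1:20 is 3755 × 20 = 75100 mm.
Intermediate landings: 7 × 2400 = 16800 mm.
Top and bottom landings: 2 × 1525 = 3050 mm.
Total = 75100 + 16800 + 3050 = 94950 mm.
= 94.95 m.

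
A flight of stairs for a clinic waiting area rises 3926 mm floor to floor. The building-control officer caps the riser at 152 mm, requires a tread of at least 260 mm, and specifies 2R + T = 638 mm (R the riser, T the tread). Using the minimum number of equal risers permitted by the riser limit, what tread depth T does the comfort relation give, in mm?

336 mm

⌈3926/152⌉ = 26 risers.
R = 3926 ÷ 26 = 151 mm.
T = 638 − 2·151 = 336 mm, which satisfies the 260 mm minimum.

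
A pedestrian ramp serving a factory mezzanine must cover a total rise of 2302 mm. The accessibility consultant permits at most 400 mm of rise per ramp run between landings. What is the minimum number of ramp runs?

6 runs

2302 / 400 = 5.75, so 6 ramp runs are needed.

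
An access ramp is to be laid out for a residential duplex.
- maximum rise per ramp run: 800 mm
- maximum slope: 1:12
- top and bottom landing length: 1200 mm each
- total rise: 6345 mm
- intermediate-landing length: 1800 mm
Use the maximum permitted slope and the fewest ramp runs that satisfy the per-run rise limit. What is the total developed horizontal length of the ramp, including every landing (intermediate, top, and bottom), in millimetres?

6345 / 800 = 7.931 → round up to 8 ramp runs. That means 7 intermediate landings.
Ramp run (horizontal) at 1:12: 6345 × 12 = 76140 mm.
Intermediate landings: 7 × 1800 = 12600 mm.
Top and bottom landings: 2 × 1200 = 2400 mm.
Total = 76140 + 12600 + 2400 = 91140 mm.

91140 mm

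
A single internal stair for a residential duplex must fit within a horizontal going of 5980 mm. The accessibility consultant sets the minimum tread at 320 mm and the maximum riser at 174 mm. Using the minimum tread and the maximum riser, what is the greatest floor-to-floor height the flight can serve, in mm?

Treads that fit: ⌊5980 / 320⌋ = 18.
Risers = treads + 1 = 19.
Maximum height = 19 × 174 = 3306 mm.

3306 mm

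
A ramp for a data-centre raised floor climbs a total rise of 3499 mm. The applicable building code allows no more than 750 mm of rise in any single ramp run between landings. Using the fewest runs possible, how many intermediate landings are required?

⌈3499/750⌉ = 5 ramp runs.
5 runs are separated by 4 intermediate landings.

4 intermediate landings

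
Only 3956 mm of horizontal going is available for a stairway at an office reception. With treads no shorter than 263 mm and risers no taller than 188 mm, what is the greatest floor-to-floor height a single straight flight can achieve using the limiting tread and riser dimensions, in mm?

3008 mm

Treads that fit: ⌊3956 / 263⌋ = 15.
Risers = treads + 1 = 16.
Maximum height = 16 × 188 = 3008 mm.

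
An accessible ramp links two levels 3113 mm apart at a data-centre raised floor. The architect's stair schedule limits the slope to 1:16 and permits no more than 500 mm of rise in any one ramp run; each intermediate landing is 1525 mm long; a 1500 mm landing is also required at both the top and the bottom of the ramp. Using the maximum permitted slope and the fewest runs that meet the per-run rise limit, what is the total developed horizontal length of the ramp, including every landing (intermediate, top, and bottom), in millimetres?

61958 mm

⌈3113/500⌉ = 7 ramp runs. That means 6 intermediate landings.
Horizontal run for 3113 mm of rise at 1:16 is 3113 × 16 = 49808 mm.
6 intermediate landings contribute 6 × 1525 = 9150 mm.
Top and bottom landings: 2 × 1500 = 3000 mm.
Total = 49808 + 9150 + 3000 = 61958 mm.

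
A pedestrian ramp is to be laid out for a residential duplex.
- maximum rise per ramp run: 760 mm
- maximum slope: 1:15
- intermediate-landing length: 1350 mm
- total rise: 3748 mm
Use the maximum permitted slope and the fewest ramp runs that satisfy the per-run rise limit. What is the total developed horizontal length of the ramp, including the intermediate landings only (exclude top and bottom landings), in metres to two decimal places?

3748 / 760 = 4.93, so 5 ramp runs are needed. That means 4 intermediate landings.
Ramp run (horizontal) at 1:15: 3748 × 15 = 56220 mm.
Intermediate landings: 4 × 1350 = 5400 mm.
Total developed length = 56220 + 5400 = 61620 mm.
= 61.62 m.

61.62 m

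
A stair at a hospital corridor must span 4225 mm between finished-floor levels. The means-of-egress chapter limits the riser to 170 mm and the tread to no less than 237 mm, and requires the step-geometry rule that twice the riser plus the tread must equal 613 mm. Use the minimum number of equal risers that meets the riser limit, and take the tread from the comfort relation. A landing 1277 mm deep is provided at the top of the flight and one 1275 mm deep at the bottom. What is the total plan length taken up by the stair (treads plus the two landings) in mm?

9152 mm

4225 / 170 = 24.85, so 25 risers are needed.
Each riser is 4225/25 = 169 mm (≤ 170 mm).
T = 613 − 2·169 = 275 mm, which satisfies the 237 mm minimum.
Treads = 25 − 1 = 24; going = 24 × 275 = 6600 mm.
Enclosure = 6600 + 1277 + 1275 = 9152 mm.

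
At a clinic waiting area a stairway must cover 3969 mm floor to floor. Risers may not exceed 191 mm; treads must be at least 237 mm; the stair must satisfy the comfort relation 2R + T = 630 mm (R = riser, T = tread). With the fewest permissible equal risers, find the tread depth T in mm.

3969 / 191 = 20.78, so 21 risers are needed.
Each riser is 3969/21 = 189 mm (≤ 191 mm).
T = 630 − 2·189 = 252 mm, which satisfies the 237 mm minimum.

252 mm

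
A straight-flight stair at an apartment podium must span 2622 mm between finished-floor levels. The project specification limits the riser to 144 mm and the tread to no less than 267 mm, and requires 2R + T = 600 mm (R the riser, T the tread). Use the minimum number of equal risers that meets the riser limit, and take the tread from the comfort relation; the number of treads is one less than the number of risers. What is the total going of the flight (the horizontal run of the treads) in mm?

5832 mm

⌈2622/144⌉ = 19 risers.
R = 2622 ÷ 19 = 138 mm.
T = 600 − 2·138 = 324 mm, which satisfies the 267 mm minimum.
Going = (19 − 1) × 324 = 5832 mm.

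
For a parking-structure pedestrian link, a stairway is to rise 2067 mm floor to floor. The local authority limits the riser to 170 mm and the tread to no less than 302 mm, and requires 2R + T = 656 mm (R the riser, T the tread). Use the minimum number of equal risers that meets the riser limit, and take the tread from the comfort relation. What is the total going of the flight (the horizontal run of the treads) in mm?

4056 mm

2067 / 170 = 12.159 → round up to 13 risers.
Riser R = 2067 / 13 = 159 mm, within the 170 mm limit.
Tread T = 656 − 2 × 159 = 338 mm (≥ 302 mm).
Treads = 13 − 1 = 12; going = 12 × 338 = 4056 mm.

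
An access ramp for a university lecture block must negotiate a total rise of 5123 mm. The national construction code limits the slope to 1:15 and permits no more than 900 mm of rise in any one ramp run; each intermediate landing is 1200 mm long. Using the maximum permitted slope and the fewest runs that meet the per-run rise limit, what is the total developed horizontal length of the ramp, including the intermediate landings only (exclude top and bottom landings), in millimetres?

5123 / 900 = 5.69, so 6 ramp runs are needed. That means 5 intermediate landings.
Horizontal run for 5123 mm of rise at 1:15 is 5123 × 15 = 76845 mm.
Intermediate landings: 5 × 1200 = 6000 mm.
Total developed length = 76845 + 6000 = 82845 mm.

82845 mm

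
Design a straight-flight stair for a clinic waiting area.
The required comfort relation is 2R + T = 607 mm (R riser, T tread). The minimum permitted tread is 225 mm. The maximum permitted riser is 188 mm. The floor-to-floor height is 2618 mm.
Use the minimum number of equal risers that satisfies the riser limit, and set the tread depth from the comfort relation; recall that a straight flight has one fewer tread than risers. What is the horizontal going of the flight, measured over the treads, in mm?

At most 188 each: 2618/188 = 13.93, giving 14 risers.
Each riser is 2618/14 = 187 mm (≤ 188 mm).
From 2R + T = 607: T = 607 − 374 = 233 mm.
Going = (14 − 1) × 233 = 3029 mm.

3029 mm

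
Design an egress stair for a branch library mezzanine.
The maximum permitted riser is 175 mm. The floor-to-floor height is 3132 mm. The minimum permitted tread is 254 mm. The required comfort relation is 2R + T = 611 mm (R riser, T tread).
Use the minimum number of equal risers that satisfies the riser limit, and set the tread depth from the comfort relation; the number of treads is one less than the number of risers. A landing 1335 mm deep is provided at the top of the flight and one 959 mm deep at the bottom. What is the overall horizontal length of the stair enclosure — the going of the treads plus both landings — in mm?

3132 / 175 = 17.90, so 18 risers are needed.
R = 3132 ÷ 18 = 174 mm.
Tread T = 611 − 2 × 174 = 263 mm (≥ 254 mm).
18 risers give 17 treads; going = 17 × 263 = 4471 mm.
Enclosure = 4471 + 1335 + 959 = 6765 mm.

6765 mm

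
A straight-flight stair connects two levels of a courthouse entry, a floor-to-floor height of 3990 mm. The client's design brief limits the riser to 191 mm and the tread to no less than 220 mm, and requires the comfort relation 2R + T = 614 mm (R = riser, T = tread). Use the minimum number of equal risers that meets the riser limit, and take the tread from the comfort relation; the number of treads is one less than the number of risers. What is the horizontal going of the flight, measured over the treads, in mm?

⌈3990/191⌉ = 21 risers.
Each riser is 3990/21 = 190 mm (≤ 191 mm).
From 2R + T = 614: T = 614 − 380 = 234 mm.
21 risers give 20 treads; going = 20 × 234 = 4680 mm.

4680 mm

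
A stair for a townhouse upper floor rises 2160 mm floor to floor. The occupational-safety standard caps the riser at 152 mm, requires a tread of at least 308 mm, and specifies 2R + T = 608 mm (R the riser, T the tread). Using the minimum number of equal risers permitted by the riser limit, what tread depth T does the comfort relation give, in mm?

320 mm

⌈2160/152⌉ = 15 risers.
Each riser is 2160/15 = 144 mm (≤ 152 mm).
From 2R + T = 608: T = 608 − 288 = 320 mm.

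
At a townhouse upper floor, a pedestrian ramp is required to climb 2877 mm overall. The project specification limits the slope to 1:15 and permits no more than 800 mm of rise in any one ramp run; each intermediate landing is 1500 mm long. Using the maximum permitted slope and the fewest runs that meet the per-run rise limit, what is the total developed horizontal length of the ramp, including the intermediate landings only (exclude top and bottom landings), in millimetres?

At most 800 each: 2877/800 = 3.60, giving 4 ramp runs. That means 3 intermediate landings.
Horizontal run for 2877 mm of rise at 1:15 is 2877 × 15 = 43155 mm.
Intermediate landings: 3 × 1500 = 4500 mm.
Total developed length = 43155 + 4500 = 47655 mm.

47655 mm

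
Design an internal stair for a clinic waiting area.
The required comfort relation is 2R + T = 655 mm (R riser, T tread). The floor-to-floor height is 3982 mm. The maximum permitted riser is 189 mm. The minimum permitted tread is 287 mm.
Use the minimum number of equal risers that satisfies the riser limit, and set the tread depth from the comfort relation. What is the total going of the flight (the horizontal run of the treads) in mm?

6153 mm

At most 189 each: 3982/189 = 21.07, giving 22 risers.
R = 3982 ÷ 22 = 181 mm.
Tread T = 655 − 2 × 181 = 293 mm (≥ 287 mm).
Treads = 22 − 1 = 21; going = 21 × 293 = 6153 mm.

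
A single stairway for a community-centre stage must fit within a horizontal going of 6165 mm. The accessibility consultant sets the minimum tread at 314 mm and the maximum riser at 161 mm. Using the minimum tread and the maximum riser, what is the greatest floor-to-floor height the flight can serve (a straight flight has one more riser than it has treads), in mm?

Treads that fit: ⌊6165 / 314⌋ = 19.
Risers = treads + 1 = 20.
Maximum height = 20 × 161 = 3220 mm.

3220 mm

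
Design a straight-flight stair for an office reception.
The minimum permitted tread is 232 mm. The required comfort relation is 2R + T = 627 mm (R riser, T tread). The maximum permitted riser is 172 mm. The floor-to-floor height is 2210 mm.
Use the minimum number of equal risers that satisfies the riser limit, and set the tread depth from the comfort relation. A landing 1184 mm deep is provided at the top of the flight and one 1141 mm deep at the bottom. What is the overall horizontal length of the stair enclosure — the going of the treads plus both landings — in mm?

2210 / 172 = 12.85, so 13 risers are needed.
Riser R = 2210 / 13 = 170 mm, within the 172 mm limit.
Tread T = 627 − 2 × 170 = 287 mm (≥ 232 mm).
13 risers give 12 treads; going = 12 × 287 = 3444 mm.
Enclosure = 3444 + 1184 + 1141 = 5769 mm.

5769 mm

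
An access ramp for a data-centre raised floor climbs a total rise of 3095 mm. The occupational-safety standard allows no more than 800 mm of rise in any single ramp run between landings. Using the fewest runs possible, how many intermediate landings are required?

⌈3095/800⌉ = 4 ramp runs.
4 runs are separated by 3 intermediate landings.

3 intermediate landings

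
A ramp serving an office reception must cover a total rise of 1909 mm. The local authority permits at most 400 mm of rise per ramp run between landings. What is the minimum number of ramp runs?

5 runs

1909 / 400 = 4.77, so 5 ramp runs are needed.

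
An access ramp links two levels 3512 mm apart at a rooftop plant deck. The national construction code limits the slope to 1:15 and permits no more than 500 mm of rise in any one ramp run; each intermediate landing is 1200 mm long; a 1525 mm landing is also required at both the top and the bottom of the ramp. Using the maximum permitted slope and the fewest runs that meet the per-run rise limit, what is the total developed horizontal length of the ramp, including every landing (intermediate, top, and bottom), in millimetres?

64130 mm

3512 / 500 = 7.02, so 8 ramp runs are needed. That means 7 intermediate landings.
Horizontal run for 3512 mm of rise at 1:15 is 3512 × 15 = 52680 mm.
Intermediate landings: 7 × 1200 = 8400 mm.
Top and bottom landings: 2 × 1525 = 3050 mm.
Total = 52680 + 8400 + 3050 = 64130 mm.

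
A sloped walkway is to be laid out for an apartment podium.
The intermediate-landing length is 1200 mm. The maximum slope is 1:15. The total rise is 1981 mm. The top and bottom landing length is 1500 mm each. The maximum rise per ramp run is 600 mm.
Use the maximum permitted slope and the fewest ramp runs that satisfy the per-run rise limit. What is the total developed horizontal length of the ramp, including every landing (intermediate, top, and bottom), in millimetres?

1981 / 600 = 3.302 → round up to 4 ramp runs. That means 3 intermediate landings.
Horizontal run for 1981 mm of rise at 1:15 is 1981 × 15 = 29715 mm.
Intermediate landings: 3 × 1200 = 3600 mm.
Top and bottom landings: 2 × 1500 = 3000 mm.
Total = 29715 + 3600 + 3000 = 36315 mm.

36315 mm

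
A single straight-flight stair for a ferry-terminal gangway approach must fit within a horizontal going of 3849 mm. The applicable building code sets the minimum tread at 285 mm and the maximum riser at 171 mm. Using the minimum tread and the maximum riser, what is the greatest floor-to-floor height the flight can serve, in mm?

Treads that fit: ⌊3849 / 285⌋ = 13.
Risers = treads + 1 = 14.
Maximum height = 14 × 171 = 2394 mm.

2394 mm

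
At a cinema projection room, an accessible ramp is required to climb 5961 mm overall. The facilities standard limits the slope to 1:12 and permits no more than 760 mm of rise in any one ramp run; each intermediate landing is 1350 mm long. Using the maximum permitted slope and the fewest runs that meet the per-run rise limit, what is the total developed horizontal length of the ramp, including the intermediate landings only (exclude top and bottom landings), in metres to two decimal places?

⌈5961/760⌉ = 8 ramp runs. That means 7 intermediate landings.
Ramp run (horizontal) at 1:12: 5961 × 12 = 71532 mm.
Intermediate landings: 7 × 1350 = 9450 mm.
Total developed length = 71532 + 9450 = 80982 mm.
= 80.98 m.

80.98 m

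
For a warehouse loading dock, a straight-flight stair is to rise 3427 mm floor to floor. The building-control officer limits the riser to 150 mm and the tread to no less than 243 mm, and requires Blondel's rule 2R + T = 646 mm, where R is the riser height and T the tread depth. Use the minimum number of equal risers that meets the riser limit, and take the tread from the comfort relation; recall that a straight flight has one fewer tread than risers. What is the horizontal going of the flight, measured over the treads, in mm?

At most 150 each: 3427/150 = 22.85, giving 23 risers.
Riser R = 3427 / 23 = 149 mm, within the 150 mm limit.
Tread T = 646 − 2 × 149 = 348 mm (≥ 243 mm).
Treads = 23 − 1 = 22; going = 22 × 348 = 7656 mm.

7656 mm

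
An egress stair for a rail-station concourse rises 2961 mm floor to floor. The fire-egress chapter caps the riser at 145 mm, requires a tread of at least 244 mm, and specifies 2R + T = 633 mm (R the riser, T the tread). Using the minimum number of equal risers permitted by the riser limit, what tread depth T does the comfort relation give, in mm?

2961 / 145 = 20.42, so 21 risers are needed.
Riser R = 2961 / 21 = 141 mm, within the 145 mm limit.
Tread T = 633 − 2 × 141 = 351 mm (≥ 244 mm).

351 mm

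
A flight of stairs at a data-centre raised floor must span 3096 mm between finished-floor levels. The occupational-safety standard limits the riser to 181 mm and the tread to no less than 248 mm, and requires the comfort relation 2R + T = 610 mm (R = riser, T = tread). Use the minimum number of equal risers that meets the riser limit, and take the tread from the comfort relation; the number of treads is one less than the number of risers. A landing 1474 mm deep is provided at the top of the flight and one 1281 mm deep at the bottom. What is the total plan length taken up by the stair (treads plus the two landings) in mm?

3096 / 181 = 17.105 → round up to 18 risers.
Riser R = 3096 / 18 = 172 mm, within the 181 mm limit.
Tread T = 610 − 2 × 172 = 266 mm (≥ 248 mm).
Going = (18 − 1) × 266 = 4522 mm.
Enclosure = 4522 + 1474 + 1281 = 7277 mm.

7277 mm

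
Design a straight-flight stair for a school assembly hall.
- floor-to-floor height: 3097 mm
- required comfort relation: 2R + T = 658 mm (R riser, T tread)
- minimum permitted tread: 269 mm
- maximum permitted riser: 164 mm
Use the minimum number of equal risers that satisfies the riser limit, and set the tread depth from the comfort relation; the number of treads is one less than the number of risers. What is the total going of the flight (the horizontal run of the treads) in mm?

5976 mm

3097 / 164 = 18.884 → round up to 19 risers.
Riser R = 3097 / 19 = 163 mm, within the 164 mm limit.
From 2R + T = 658: T = 658 − 326 = 332 mm.
Treads = 19 − 1 = 18; going = 18 × 332 = 5976 mm.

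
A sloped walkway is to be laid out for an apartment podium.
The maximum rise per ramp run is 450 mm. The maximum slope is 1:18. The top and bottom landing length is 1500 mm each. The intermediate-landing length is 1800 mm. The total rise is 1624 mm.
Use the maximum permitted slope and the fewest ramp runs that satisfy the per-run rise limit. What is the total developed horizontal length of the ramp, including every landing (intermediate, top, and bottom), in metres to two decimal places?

1624 / 450 = 3.609 → round up to 4 ramp runs. That means 3 intermediate landings.
Ramp run (horizontal) at 1:18: 1624 × 18 = 29232 mm.
Intermediate landings: 3 × 1800 = 5400 mm.
Top and bottom landings: 2 × 1500 = 3000 mm.
Total = 29232 + 5400 + 3000 = 37632 mm.
= 37.63 m.

37.63 m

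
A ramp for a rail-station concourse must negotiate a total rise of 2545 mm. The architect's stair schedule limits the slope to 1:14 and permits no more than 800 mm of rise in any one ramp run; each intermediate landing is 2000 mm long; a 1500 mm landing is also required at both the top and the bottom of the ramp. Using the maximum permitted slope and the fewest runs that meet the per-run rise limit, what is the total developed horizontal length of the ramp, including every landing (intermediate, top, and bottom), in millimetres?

2545 / 800 = 3.181 → round up to 4 ramp runs. That means 3 intermediate landings.
Ramp run (horizontal) at 1:14: 2545 × 14 = 35630 mm.
3 intermediate landings contribute 3 × 2000 = 6000 mm.
Top and bottom landings: 2 × 1500 = 3000 mm.
Total = 35630 + 6000 + 3000 = 44630 mm.

44630 mm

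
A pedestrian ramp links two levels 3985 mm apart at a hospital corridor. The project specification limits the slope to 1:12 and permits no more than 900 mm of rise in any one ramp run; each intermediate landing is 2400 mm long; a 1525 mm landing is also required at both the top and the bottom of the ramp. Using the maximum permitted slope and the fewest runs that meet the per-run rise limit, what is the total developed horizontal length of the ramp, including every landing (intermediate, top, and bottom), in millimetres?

60470 mm

⌈3985/900⌉ = 5 ramp runs. That means 4 intermediate landings.
Horizontal run for 3985 mm of rise at 1:12 is 3985 × 12 = 47820 mm.
4 intermediate landings contribute 4 × 2400 = 9600 mm.
Top and bottom landings: 2 × 1525 = 3050 mm.
Total = 47820 + 9600 + 3050 = 60470 mm.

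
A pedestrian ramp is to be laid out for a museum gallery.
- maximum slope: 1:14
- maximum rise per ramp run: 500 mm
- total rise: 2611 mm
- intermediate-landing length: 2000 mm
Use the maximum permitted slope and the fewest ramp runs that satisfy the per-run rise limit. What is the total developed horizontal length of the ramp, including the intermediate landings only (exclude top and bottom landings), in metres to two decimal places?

46.55 m

2611 / 500 = 5.222 → round up to 6 ramp runs. That means 5 intermediate landings.
Ramp run (horizontal) at 1:14: 2611 × 14 = 36554 mm.
5 intermediate landings contribute 5 × 2000 = 10000 mm.
Developed length = 36554 + 10000 = 46554 mm.
= 46.55 m.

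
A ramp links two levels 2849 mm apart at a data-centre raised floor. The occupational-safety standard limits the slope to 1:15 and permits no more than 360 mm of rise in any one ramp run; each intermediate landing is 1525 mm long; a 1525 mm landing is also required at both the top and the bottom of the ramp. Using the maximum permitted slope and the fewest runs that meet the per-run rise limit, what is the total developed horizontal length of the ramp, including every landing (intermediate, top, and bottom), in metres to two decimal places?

2849 / 360 = 7.91, so 8 ramp runs are needed. That means 7 intermediate landings.
Ramp run (horizontal) at 1:15: 2849 × 15 = 42735 mm.
7 intermediate landings contribute 7 × 1525 = 10675 mm.
Top and bottom landings: 2 × 1525 = 3050 mm.
Total = 42735 + 10675 + 3050 = 56460 mm.
= 56.46 m.

56.46 m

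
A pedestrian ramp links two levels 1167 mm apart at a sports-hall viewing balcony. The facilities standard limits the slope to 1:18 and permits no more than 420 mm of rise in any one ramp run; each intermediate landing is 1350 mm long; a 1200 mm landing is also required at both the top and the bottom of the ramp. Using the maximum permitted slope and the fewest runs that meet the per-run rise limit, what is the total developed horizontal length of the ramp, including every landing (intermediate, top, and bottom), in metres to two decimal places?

1167 / 420 = 2.78, so 3 ramp runs are needed. That means 2 intermediate landings.
Horizontal run for 1167 mm of rise at 1:18 is 1167 × 18 = 21006 mm.
Intermediate landings: 2 × 1350 = 2700 mm.
Top and bottom landings: 2 × 1200 = 2400 mm.
Total = 21006 + 2700 + 2400 = 26106 mm.
= 26.11 m.

26.11 m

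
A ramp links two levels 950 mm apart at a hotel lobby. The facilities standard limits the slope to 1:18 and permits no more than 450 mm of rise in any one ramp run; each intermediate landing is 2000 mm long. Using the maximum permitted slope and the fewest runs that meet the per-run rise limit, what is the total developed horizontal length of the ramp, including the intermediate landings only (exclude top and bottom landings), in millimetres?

950 / 450 = 2.111 → round up to 3 ramp runs. That means 2 intermediate landings.
Horizontal run for 950 mm of rise at 1:18 is 950 × 18 = 17100 mm.
Intermediate landings: 2 × 2000 = 4000 mm.
Total developed length = 17100 + 4000 = 21100 mm.

21100 mm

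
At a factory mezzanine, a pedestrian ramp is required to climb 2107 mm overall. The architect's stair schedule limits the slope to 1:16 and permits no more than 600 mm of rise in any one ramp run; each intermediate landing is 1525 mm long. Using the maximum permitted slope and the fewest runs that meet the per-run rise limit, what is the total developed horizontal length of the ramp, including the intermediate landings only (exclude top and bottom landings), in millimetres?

38287 mm

At most 600 each: 2107/600 = 3.51, giving 4 ramp runs. That means 3 intermediate landings.
Horizontal run for 2107 mm of rise at 1:16 is 2107 × 16 = 33712 mm.
Intermediate landings: 3 × 1525 = 4575 mm.
Developed length = 33712 + 4575 = 38287 mm.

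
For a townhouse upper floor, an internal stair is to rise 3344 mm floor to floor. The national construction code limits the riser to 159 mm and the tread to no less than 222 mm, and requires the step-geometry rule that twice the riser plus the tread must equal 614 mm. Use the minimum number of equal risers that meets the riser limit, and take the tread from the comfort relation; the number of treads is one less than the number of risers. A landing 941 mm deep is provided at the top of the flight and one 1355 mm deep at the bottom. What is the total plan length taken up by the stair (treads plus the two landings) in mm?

3344 / 159 = 21.031 → round up to 22 risers.
Each riser is 3344/22 = 152 mm (≤ 159 mm).
From 2R + T = 614: T = 614 − 304 = 310 mm.
Treads = 22 − 1 = 21; going = 21 × 310 = 6510 mm.
Add landings: 6510 + 941 + 1355 = 8806 mm.

8806 mm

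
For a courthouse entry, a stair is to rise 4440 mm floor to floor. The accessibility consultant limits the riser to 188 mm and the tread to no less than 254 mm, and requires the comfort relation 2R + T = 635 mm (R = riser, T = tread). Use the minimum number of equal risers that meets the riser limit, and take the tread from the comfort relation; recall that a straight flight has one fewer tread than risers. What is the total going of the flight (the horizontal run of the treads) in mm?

6095 mm

At most 188 each: 4440/188 = 23.62, giving 24 risers.
Riser R = 4440 / 24 = 185 mm, within the 188 mm limit.
From 2R + T = 635: T = 635 − 370 = 265 mm.
Going = (24 − 1) × 265 = 6095 mm.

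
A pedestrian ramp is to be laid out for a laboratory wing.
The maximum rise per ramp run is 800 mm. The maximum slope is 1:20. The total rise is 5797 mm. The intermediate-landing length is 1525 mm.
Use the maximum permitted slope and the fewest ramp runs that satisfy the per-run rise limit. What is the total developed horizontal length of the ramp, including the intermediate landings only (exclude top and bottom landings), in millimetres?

⌈5797/800⌉ = 8 ramp runs. That means 7 intermediate landings.
Horizontal run for 5797 mm of rise at 1:20 is 5797 × 20 = 115940 mm.
Intermediate landings: 7 × 1525 = 10675 mm.
Total developed length = 115940 + 10675 = 126615 mm.

126615 mm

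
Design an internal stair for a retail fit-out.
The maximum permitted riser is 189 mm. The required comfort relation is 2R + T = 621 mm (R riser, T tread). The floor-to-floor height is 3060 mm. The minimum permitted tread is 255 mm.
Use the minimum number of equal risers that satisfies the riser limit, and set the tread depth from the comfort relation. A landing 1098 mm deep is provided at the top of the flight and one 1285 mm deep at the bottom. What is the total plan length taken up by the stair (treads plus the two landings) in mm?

6559 mm

⌈3060/189⌉ = 17 risers.
Each riser is 3060/17 = 180 mm (≤ 189 mm).
T = 621 − 2·180 = 261 mm, which satisfies the 255 mm minimum.
Treads = 17 − 1 = 16; going = 16 × 261 = 4176 mm.
Enclosure = 4176 + 1098 + 1285 = 6559 mm.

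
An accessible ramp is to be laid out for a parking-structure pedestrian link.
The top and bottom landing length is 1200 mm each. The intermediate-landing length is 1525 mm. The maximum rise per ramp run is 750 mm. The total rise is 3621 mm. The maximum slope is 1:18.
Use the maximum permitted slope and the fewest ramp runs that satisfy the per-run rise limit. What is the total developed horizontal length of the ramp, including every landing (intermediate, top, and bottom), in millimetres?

73678 mm

⌈3621/750⌉ = 5 ramp runs. That means 4 intermediate landings.
Ramp run (horizontal) at 1:18: 3621 × 18 = 65178 mm.
4 intermediate landings contribute 4 × 1525 = 6100 mm.
Top and bottom landings: 2 × 1200 = 2400 mm.
Total = 65178 + 6100 + 2400 = 73678 mm.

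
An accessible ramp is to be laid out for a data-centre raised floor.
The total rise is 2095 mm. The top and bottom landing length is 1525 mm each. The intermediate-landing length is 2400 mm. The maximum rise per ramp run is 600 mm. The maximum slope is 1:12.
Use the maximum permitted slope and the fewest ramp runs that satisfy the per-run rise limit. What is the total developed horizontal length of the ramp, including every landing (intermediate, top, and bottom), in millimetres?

2095 / 600 = 3.492 → round up to 4 ramp runs. That means 3 intermediate landings.
Horizontal run for 2095 mm of rise at 1:12 is 2095 × 12 = 25140 mm.
Intermediate landings: 3 × 2400 = 7200 mm.
Top and bottom landings: 2 × 1525 = 3050 mm.
Total = 25140 + 7200 + 3050 = 35390 mm.

35390 mm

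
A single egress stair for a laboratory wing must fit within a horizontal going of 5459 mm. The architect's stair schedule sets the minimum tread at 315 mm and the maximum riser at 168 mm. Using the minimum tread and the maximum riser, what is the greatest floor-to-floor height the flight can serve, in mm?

Treads that fit: ⌊5459 / 315⌋ = 17.
Risers = treads + 1 = 18.
Maximum height = 18 × 168 = 3024 mm.

3024 mm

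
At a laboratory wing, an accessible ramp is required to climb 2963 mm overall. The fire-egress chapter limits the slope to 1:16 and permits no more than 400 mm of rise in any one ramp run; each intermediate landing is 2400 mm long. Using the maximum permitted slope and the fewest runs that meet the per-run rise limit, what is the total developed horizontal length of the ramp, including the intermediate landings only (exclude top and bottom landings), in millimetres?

64208 mm

2963 / 400 = 7.41, so 8 ramp runs are needed. That means 7 intermediate landings.
Ramp run (horizontal) at 1:16: 2963 × 16 = 47408 mm.
Intermediate landings: 7 × 2400 = 16800 mm.
Total developed length = 47408 + 16800 = 64208 mm.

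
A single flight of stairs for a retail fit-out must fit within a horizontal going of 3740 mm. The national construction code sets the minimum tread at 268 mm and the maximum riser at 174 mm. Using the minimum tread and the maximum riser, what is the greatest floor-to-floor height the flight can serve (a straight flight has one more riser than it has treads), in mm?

3740 / 268 = 13.96, so 13 treads fit.
Risers = treads + 1 = 14.
Maximum height = 14 × 174 = 2436 mm.

2436 mm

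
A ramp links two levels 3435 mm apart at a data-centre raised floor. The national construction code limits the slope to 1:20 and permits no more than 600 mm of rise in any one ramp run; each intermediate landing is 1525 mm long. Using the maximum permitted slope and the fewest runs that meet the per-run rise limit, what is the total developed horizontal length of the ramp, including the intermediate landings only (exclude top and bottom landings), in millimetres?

76325 mm

⌈3435/600⌉ = 6 ramp runs. That means 5 intermediate landings.
Horizontal run for 3435 mm of rise at 1:20 is 3435 × 20 = 68700 mm.
Intermediate landings: 5 × 1525 = 7625 mm.
Total developed length = 68700 + 7625 = 76325 mm.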